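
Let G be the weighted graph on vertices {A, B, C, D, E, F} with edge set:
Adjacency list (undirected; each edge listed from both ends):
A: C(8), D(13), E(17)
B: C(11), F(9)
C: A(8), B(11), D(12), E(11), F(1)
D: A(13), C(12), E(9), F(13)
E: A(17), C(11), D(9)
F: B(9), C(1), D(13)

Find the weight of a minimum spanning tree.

38

Grow the tree from F using Prim:
Step 1: frontier [C–F 1, B–F 9, D–F 13] → take C–F (1); add C.
Step 2: frontier [A–C 8, B–C 11, C–E 11, C–D 12, B–F 9, D–F 13] → take A–C (8); add A.
Step 3: frontier [A–D 13, A–E 17, B–C 11, C–E 11, C–D 12, B–F 9, D–F 13] → take B–F (9); add B.
Step 4: frontier [A–D 13, A–E 17, C–E 11, C–D 12, D–F 13] → take C–E (11); add E.
Step 5: frontier [A–D 13, C–D 12, D–E 9, D–F 13] → take D–E (9); add D.
MST edges: C–F, A–C, B–F, C–E, D–E; total weight 1+8+9+11+9 = 38.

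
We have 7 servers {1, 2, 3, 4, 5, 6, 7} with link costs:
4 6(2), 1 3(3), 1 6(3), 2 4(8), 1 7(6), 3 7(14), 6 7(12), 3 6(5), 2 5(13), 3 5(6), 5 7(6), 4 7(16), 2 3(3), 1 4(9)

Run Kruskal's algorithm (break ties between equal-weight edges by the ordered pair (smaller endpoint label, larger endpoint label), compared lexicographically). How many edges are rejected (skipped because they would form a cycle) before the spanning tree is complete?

Kruskal: consider edges lightest-first.
4 6 (2): add — endpoints in different components.
1 3 (3): add — endpoints in different components.
1 6 (3): add — endpoints in different components.
2 3 (3): add — endpoints in different components.
3 6 (5): skip — 3 and 6 already connected.
1 7 (6): add — endpoints in different components.
3 5 (6): add — endpoints in different components.
Edges rejected before the tree was complete: 1.

1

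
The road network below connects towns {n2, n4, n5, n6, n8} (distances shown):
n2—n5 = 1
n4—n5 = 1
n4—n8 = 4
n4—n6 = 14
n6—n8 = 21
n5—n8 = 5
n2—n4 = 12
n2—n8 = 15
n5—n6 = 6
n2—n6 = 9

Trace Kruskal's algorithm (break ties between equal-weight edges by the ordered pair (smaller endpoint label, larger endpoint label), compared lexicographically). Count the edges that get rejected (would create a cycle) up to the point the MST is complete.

1

Sort edges by weight, then run Kruskal:
n2—n5 (1): add. Components now {n6} {n4} {n2,n5} {n8}
n4—n5 (1): add. Components now {n6} {n2,n4,n5} {n8}
n4—n8 (4): add. Components now {n6} {n2,n4,n5,n8}
n5—n8 (5): skip — n8 and n5 already connected.
n5—n6 (6): add. Components now {n2,n4,n5,n6,n8}
Edges rejected before the tree was complete: 1.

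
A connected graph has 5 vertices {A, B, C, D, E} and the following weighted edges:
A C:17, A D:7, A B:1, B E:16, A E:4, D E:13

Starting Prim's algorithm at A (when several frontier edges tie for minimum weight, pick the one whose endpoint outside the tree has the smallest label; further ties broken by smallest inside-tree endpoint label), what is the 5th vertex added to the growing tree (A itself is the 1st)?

C

Prim, starting at A.
Step 1: frontier [A B 1, A E 4, A D 7, A C 17] → take A B (1); add B.
Step 2: frontier [A E 4, A D 7, A C 17, B E 16] → take A E (4); add E.
Step 3: frontier [A D 7, A C 17, D E 13] → take A D (7); add D.
Step 4: frontier [A C 17] → take A C (17); add C.
Vertex order: A, B, E, D, C. The 5th vertex is C.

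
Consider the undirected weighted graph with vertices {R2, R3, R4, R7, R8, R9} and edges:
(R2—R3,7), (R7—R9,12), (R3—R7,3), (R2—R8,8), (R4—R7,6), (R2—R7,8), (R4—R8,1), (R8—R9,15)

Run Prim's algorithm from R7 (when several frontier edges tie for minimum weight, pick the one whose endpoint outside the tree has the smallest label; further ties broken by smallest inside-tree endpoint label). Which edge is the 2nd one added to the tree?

R4-R7

Prim, starting at R7.
Step 1: cheapest edge leaving the tree is R3—R7 (3); add R3.
Step 2: cheapest edge leaving the tree is R4—R7 (6); add R4.
Step 3: cheapest edge leaving the tree is R4—R8 (1); add R8.
Step 4: cheapest edge leaving the tree is R2—R3 (7); add R2.
Step 5: cheapest edge leaving the tree is R7—R9 (12); add R9.
The 2nd edge added is R4—R7.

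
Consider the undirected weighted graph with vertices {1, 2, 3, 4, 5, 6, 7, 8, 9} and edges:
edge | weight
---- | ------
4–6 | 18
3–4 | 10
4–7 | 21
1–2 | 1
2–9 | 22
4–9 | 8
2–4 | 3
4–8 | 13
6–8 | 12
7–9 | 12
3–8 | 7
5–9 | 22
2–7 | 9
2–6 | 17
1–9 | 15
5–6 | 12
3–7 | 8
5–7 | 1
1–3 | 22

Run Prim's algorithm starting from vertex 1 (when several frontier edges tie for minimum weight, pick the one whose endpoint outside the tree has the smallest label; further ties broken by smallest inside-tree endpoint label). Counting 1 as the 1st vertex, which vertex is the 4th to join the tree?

Prim, starting at 1.
Step 1: cheapest edge leaving the tree is 1–2 (1); add 2.
Step 2: cheapest edge leaving the tree is 2–4 (3); add 4.
Step 3: cheapest edge leaving the tree is 4–9 (8); add 9.
Step 4: cheapest edge leaving the tree is 2–7 (9); add 7.
Step 5: cheapest edge leaving the tree is 5–7 (1); add 5.
Step 6: cheapest edge leaving the tree is 3–7 (8); add 3.
Step 7: cheapest edge leaving the tree is 3–8 (7); add 8.
Step 8: cheapest edge leaving the tree is 5–6 (12); add 6.
Vertex order: 1, 2, 4, 9, 7, 5, 3, 8, 6. The 4th vertex is 9.

9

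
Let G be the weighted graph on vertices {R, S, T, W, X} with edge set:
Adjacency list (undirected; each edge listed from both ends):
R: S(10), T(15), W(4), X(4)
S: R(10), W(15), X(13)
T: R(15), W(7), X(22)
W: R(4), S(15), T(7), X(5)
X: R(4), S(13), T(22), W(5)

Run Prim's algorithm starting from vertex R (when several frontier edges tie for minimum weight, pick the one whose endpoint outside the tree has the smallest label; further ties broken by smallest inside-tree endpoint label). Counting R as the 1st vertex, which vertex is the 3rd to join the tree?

Prim's algorithm from R:
Step 1: cheapest edge leaving the tree is R-W (4); add W.
Step 2: cheapest edge leaving the tree is R-X (4); add X.
Step 3: cheapest edge leaving the tree is T-W (7); add T.
Step 4: cheapest edge leaving the tree is R-S (10); add S.
Vertex order: R, W, X, T, S. The 3rd vertex is X.

X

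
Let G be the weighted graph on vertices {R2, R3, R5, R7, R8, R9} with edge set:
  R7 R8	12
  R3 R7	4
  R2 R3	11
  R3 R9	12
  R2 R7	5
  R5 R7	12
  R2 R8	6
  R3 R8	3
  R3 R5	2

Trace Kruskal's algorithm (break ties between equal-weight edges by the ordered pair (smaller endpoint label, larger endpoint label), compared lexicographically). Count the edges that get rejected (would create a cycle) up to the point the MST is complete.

Kruskal's algorithm — process edges by increasing weight (ties by edge label):
R3 R5 (2): add — endpoints in different components.
R3 R8 (3): add — endpoints in different components.
R3 R7 (4): add — endpoints in different components.
R2 R7 (5): add — endpoints in different components.
R2 R8 (6): skip — R2 and R8 already connected.
R2 R3 (11): skip — R3 and R2 already connected.
R3 R9 (12): add — endpoints in different components.
Edges rejected before the tree was complete: 2.

2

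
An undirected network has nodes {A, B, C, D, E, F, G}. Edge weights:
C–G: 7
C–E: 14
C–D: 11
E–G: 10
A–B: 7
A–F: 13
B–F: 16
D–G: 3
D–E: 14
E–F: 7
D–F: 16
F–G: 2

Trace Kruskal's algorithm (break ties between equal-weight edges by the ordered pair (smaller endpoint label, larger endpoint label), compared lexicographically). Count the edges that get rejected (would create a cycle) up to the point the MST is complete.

2

Kruskal's algorithm — process edges by increasing weight (ties by edge label):
F–G (2): add — endpoints in different components.
D–G (3): add — endpoints in different components.
A–B (7): add — endpoints in different components.
C–G (7): add — endpoints in different components.
E–F (7): add — endpoints in different components.
E–G (10): skip — E and G already connected.
C–D (11): skip — C and D already connected.
A–F (13): add — endpoints in different components.
Edges rejected before the tree was complete: 2.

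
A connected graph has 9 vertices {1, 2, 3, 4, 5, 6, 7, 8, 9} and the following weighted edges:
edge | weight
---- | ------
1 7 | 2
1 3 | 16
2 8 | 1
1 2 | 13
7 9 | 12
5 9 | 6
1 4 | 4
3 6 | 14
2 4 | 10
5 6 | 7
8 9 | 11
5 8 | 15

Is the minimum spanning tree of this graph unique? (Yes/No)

Kruskal's algorithm — process edges by increasing weight (ties by edge label):
2 8 (1): add — endpoints in different components.
1 7 (2): add — endpoints in different components.
1 4 (4): add — endpoints in different components.
5 9 (6): add — endpoints in different components.
5 6 (7): add — endpoints in different components.
2 4 (10): add — endpoints in different components.
8 9 (11): add — endpoints in different components.
7 9 (12): skip — 7 and 9 already connected.
1 2 (13): skip — 1 and 2 already connected.
3 6 (14): add — endpoints in different components.
Every non-tree edge has weight strictly greater than the heaviest edge on the tree path between its endpoints, so the MST is unique.

Yes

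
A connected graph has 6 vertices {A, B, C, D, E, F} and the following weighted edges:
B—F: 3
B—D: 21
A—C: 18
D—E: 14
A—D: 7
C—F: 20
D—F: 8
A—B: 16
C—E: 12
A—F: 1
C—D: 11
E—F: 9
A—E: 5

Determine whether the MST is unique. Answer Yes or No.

Sort edges by weight, then run Kruskal:
A—F (1): add. Components now {A,F} {B} {C} {D} {E}
B—F (3): add. Components now {A,B,F} {C} {D} {E}
A—E (5): add. Components now {A,B,E,F} {C} {D}
A—D (7): add. Components now {A,B,D,E,F} {C}
D—F (8): skip — D and F already connected.
E—F (9): skip — E and F already connected.
C—D (11): add. Components now {A,B,C,D,E,F}
Every non-tree edge has weight strictly greater than the heaviest edge on the tree path between its endpoints, so the MST is unique.

Yes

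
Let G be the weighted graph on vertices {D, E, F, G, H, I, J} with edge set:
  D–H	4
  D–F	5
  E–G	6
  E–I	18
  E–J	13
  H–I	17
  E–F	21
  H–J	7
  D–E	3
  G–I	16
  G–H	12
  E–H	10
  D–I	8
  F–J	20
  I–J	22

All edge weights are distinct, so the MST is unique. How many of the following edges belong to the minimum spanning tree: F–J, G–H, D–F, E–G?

Sort edges by weight, then run Kruskal:
D–E (3): add — endpoints in different components.
D–H (4): add — endpoints in different components.
D–F (5): add — endpoints in different components.
E–G (6): add — endpoints in different components.
H–J (7): add — endpoints in different components.
D–I (8): add — endpoints in different components.
MST edge set: {D–E, D–H, D–F, E–G, H–J, D–I}.
Of the listed edges, {D–F, E–G} are in the MST → 2.

2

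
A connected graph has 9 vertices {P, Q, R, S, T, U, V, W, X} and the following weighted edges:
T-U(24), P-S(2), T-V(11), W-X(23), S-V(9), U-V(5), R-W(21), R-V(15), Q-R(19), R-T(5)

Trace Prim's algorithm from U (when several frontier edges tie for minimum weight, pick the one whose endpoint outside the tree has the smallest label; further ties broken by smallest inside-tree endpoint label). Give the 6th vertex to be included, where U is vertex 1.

Grow the tree from U using Prim:
Step 1: frontier [U-V 5, T-U 24] → take U-V (5); add V.
Step 2: frontier [T-U 24, S-V 9, T-V 11, R-V 15] → take S-V (9); add S.
Step 3: frontier [P-S 2, T-U 24, T-V 11, R-V 15] → take P-S (2); add P.
Step 4: frontier [T-U 24, T-V 11, R-V 15] → take T-V (11); add T.
Step 5: frontier [R-T 5, R-V 15] → take R-T (5); add R.
Step 6: frontier [Q-R 19, R-W 21] → take Q-R (19); add Q.
Step 7: frontier [R-W 21] → take R-W (21); add W.
Step 8: frontier [W-X 23] → take W-X (23); add X.
Vertex order: U, V, S, P, T, R, Q, W, X. The 6th vertex is R.

R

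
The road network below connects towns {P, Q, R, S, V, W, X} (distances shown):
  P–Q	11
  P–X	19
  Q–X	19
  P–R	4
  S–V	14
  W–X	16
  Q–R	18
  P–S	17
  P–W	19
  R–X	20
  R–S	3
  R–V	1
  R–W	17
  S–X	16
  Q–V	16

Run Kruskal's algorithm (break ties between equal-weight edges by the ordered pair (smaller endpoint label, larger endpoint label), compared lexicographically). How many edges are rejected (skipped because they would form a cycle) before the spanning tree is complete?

Kruskal's algorithm — process edges by increasing weight (ties by edge label):
R–V (1): add — endpoints in different components.
R–S (3): add — endpoints in different components.
P–R (4): add — endpoints in different components.
P–Q (11): add — endpoints in different components.
S–V (14): skip — S and V already connected.
Q–V (16): skip — Q and V already connected.
S–X (16): add — endpoints in different components.
W–X (16): add — endpoints in different components.
Edges rejected before the tree was complete: 2.

2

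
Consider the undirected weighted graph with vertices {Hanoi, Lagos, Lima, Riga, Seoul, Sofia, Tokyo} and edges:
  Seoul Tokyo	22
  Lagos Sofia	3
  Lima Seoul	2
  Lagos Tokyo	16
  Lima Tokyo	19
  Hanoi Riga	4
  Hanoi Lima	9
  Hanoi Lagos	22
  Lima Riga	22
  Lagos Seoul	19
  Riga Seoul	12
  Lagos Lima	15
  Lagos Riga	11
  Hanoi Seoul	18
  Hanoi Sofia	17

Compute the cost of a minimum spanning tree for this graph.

45

Grow the tree from Riga using Prim:
Step 1: cheapest edge leaving the tree is Hanoi Riga (4); add Hanoi.
Step 2: cheapest edge leaving the tree is Hanoi Lima (9); add Lima.
Step 3: cheapest edge leaving the tree is Lima Seoul (2); add Seoul.
Step 4: cheapest edge leaving the tree is Lagos Riga (11); add Lagos.
Step 5: cheapest edge leaving the tree is Lagos Sofia (3); add Sofia.
Step 6: cheapest edge leaving the tree is Lagos Tokyo (16); add Tokyo.
MST edges: Hanoi Riga, Hanoi Lima, Lima Seoul, Lagos Riga, Lagos Sofia, Lagos Tokyo; total weight 4+9+2+11+3+16 = 45.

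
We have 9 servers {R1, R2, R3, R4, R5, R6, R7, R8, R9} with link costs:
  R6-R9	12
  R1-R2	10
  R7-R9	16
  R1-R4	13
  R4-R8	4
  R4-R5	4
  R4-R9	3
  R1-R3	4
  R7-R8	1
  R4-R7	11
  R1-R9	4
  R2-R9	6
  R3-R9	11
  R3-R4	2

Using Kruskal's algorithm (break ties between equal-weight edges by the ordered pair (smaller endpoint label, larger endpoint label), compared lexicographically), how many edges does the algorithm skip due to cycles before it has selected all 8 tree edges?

Kruskal: consider edges lightest-first.
R7-R8 (1): add — endpoints in different components.
R3-R4 (2): add — endpoints in different components.
R4-R9 (3): add — endpoints in different components.
R1-R3 (4): add — endpoints in different components.
R1-R9 (4): skip — R9 and R1 already connected.
R4-R5 (4): add — endpoints in different components.
R4-R8 (4): add — endpoints in different components.
R2-R9 (6): add — endpoints in different components.
R1-R2 (10): skip — R1 and R2 already connected.
R3-R9 (11): skip — R9 and R3 already connected.
R4-R7 (11): skip — R4 and R7 already connected.
R6-R9 (12): add — endpoints in different components.
Edges rejected before the tree was complete: 4.

4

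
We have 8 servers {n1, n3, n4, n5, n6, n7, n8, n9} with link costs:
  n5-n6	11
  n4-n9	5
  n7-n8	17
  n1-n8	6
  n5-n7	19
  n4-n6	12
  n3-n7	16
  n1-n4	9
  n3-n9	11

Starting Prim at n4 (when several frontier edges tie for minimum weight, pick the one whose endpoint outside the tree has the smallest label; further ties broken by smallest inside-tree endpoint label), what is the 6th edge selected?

n5-n6

Grow the tree from n4 using Prim:
Step 1: cheapest edge leaving the tree is n4-n9 (5); add n9.
Step 2: cheapest edge leaving the tree is n1-n4 (9); add n1.
Step 3: cheapest edge leaving the tree is n1-n8 (6); add n8.
Step 4: cheapest edge leaving the tree is n3-n9 (11); add n3.
Step 5: cheapest edge leaving the tree is n4-n6 (12); add n6.
Step 6: cheapest edge leaving the tree is n5-n6 (11); add n5.
Step 7: cheapest edge leaving the tree is n3-n7 (16); add n7.
The 6th edge added is n5-n6.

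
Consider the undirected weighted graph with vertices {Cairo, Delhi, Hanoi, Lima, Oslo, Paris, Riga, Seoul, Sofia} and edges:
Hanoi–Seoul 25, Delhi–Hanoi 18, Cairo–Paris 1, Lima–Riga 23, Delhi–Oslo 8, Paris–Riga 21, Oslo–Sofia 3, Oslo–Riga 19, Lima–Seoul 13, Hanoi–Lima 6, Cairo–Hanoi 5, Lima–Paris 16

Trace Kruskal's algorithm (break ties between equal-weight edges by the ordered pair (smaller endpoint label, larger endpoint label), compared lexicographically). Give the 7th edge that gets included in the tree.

Sort edges by weight, then run Kruskal:
Cairo–Paris (1): add — endpoints in different components.
Oslo–Sofia (3): add — endpoints in different components.
Cairo–Hanoi (5): add — endpoints in different components.
Hanoi–Lima (6): add — endpoints in different components.
Delhi–Oslo (8): add — endpoints in different components.
Lima–Seoul (13): add — endpoints in different components.
Lima–Paris (16): skip — Paris and Lima already connected.
Delhi–Hanoi (18): add — endpoints in different components.
Oslo–Riga (19): add — endpoints in different components.
The 7th edge added is Delhi–Hanoi.

Delhi-Hanoi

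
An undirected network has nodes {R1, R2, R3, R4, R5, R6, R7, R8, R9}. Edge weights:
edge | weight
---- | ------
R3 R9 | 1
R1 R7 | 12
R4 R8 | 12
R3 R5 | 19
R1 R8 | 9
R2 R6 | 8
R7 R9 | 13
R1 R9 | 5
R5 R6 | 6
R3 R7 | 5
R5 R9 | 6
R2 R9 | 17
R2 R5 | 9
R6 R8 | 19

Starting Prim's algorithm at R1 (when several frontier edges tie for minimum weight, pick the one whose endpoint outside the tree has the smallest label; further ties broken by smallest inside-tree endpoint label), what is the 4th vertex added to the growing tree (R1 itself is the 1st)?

R7

Prim's algorithm from R1:
Step 1: frontier [R1 R9 5, R1 R8 9, R1 R7 12] → take R1 R9 (5); add R9.
Step 2: frontier [R1 R8 9, R1 R7 12, R3 R9 1, R5 R9 6, R7 R9 13, R2 R9 17] → take R3 R9 (1); add R3.
Step 3: frontier [R1 R8 9, R1 R7 12, R3 R7 5, R3 R5 19, R5 R9 6, R7 R9 13, R2 R9 17] → take R3 R7 (5); add R7.
Step 4: frontier [R1 R8 9, R3 R5 19, R5 R9 6, R2 R9 17] → take R5 R9 (6); add R5.
Step 5: frontier [R1 R8 9, R5 R6 6, R2 R5 9, R2 R9 17] → take R5 R6 (6); add R6.
Step 6: frontier [R1 R8 9, R2 R5 9, R2 R6 8, R6 R8 19, R2 R9 17] → take R2 R6 (8); add R2.
Step 7: frontier [R1 R8 9, R6 R8 19] → take R1 R8 (9); add R8.
Step 8: frontier [R4 R8 12] → take R4 R8 (12); add R4.
Vertex order: R1, R9, R3, R7, R5, R6, R2, R8, R4. The 4th vertex is R7.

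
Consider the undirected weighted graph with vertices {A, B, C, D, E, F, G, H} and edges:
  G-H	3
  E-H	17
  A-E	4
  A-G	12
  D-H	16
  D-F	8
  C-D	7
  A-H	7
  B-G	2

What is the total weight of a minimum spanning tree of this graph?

47

Prim, starting at D.
Step 1: frontier [C-D 7, D-F 8, D-H 16] → take C-D (7); add C.
Step 2: frontier [D-F 8, D-H 16] → take D-F (8); add F.
Step 3: frontier [D-H 16] → take D-H (16); add H.
Step 4: frontier [G-H 3, A-H 7, E-H 17] → take G-H (3); add G.
Step 5: frontier [B-G 2, A-G 12, A-H 7, E-H 17] → take B-G (2); add B.
Step 6: frontier [A-G 12, A-H 7, E-H 17] → take A-H (7); add A.
Step 7: frontier [A-E 4, E-H 17] → take A-E (4); add E.
MST edges: C-D, D-F, D-H, G-H, B-G, A-H, A-E; total weight 7+8+16+3+2+7+4 = 47.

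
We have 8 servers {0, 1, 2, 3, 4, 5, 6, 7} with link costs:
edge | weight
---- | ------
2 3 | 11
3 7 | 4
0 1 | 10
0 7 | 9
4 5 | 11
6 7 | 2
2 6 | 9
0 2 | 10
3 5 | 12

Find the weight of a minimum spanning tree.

Prim's algorithm from 5:
Step 1: frontier [4 5 11, 3 5 12] → take 4 5 (11); add 4.
Step 2: frontier [3 5 12] → take 3 5 (12); add 3.
Step 3: frontier [3 7 4, 2 3 11] → take 3 7 (4); add 7.
Step 4: frontier [2 3 11, 6 7 2, 0 7 9] → take 6 7 (2); add 6.
Step 5: frontier [2 3 11, 2 6 9, 0 7 9] → take 0 7 (9); add 0.
Step 6: frontier [0 1 10, 0 2 10, 2 3 11, 2 6 9] → take 2 6 (9); add 2.
Step 7: frontier [0 1 10] → take 0 1 (10); add 1.
MST edges: 4 5, 3 5, 3 7, 6 7, 0 7, 2 6, 0 1; total weight 11+12+4+2+9+9+10 = 57.

57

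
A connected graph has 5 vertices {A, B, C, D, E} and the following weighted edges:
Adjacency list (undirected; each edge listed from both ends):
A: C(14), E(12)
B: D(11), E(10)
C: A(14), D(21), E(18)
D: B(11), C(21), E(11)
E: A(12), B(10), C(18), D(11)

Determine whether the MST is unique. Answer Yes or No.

No

Sort edges by weight, then run Kruskal:
B-E (10): add. Components now {A} {B,E} {C} {D}
B-D (11): add. Components now {A} {B,D,E} {C}
D-E (11): skip — D and E already connected.
A-E (12): add. Components now {A,B,D,E} {C}
A-C (14): add. Components now {A,B,C,D,E}
Non-tree edge D-E has weight 11, equal to the heaviest edge on its tree cycle — swapping gives another MST of the same weight. Not unique.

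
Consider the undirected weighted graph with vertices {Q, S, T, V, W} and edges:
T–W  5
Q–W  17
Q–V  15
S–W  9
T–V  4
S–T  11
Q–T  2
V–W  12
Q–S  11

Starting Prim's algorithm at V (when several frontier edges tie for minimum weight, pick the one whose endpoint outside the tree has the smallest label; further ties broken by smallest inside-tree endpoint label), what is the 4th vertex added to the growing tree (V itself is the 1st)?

W

Grow the tree from V using Prim:
Step 1: frontier [T–V 4, V–W 12, Q–V 15] → take T–V (4); add T.
Step 2: frontier [Q–T 2, T–W 5, S–T 11, V–W 12, Q–V 15] → take Q–T (2); add Q.
Step 3: frontier [Q–S 11, Q–W 17, T–W 5, S–T 11, V–W 12] → take T–W (5); add W.
Step 4: frontier [Q–S 11, S–T 11, S–W 9] → take S–W (9); add S.
Vertex order: V, T, Q, W, S. The 4th vertex is W.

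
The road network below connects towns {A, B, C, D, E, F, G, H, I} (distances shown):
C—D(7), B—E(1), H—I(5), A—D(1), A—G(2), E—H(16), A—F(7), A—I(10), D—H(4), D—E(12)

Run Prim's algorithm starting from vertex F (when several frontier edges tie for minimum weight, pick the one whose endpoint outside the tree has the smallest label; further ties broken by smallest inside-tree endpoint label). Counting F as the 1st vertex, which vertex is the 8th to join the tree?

E

Prim's algorithm from F:
Step 1: frontier [A—F 7] → take A—F (7); add A.
Step 2: frontier [A—D 1, A—G 2, A—I 10] → take A—D (1); add D.
Step 3: frontier [A—G 2, A—I 10, D—H 4, C—D 7, D—E 12] → take A—G (2); add G.
Step 4: frontier [A—I 10, D—H 4, C—D 7, D—E 12] → take D—H (4); add H.
Step 5: frontier [A—I 10, C—D 7, D—E 12, H—I 5, E—H 16] → take H—I (5); add I.
Step 6: frontier [C—D 7, D—E 12, E—H 16] → take C—D (7); add C.
Step 7: frontier [D—E 12, E—H 16] → take D—E (12); add E.
Step 8: frontier [B—E 1] → take B—E (1); add B.
Vertex order: F, A, D, G, H, I, C, E, B. The 8th vertex is E.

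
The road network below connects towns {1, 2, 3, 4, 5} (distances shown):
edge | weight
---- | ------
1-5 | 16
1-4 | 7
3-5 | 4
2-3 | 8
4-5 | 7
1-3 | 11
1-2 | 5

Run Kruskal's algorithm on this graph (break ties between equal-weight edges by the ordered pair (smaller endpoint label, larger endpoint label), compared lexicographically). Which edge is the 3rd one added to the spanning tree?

1-4

Sort edges by weight, then run Kruskal:
3-5 (4): add. Components now {1} {2} {3,5} {4}
1-2 (5): add. Components now {1,2} {3,5} {4}
1-4 (7): add. Components now {1,2,4} {3,5}
4-5 (7): add. Components now {1,2,3,4,5}
The 3rd edge added is 1-4.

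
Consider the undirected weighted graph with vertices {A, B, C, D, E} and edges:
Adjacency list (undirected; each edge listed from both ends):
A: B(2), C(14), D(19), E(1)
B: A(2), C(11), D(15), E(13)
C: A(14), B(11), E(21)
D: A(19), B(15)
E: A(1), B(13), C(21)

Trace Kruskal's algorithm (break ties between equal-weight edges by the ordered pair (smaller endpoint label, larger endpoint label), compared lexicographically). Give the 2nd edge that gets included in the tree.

Kruskal's algorithm — process edges by increasing weight (ties by edge label):
A-E (1): add — endpoints in different components.
A-B (2): add — endpoints in different components.
B-C (11): add — endpoints in different components.
B-E (13): skip — B and E already connected.
A-C (14): skip — A and C already connected.
B-D (15): add — endpoints in different components.
The 2nd edge added is A-B.

A-B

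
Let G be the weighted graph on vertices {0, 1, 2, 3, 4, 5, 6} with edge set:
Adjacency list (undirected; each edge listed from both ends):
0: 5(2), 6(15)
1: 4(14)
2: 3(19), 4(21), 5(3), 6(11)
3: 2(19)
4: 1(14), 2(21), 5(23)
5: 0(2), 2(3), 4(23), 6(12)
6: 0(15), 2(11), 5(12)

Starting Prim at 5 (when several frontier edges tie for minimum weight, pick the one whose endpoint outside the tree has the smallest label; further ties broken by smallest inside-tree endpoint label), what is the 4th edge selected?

Prim, starting at 5.
Step 1: frontier [0–5 2, 2–5 3, 5–6 12, 4–5 23] → take 0–5 (2); add 0.
Step 2: frontier [0–6 15, 2–5 3, 5–6 12, 4–5 23] → take 2–5 (3); add 2.
Step 3: frontier [0–6 15, 2–6 11, 2–3 19, 2–4 21, 5–6 12, 4–5 23] → take 2–6 (11); add 6.
Step 4: frontier [2–3 19, 2–4 21, 4–5 23] → take 2–3 (19); add 3.
Step 5: frontier [2–4 21, 4–5 23] → take 2–4 (21); add 4.
Step 6: frontier [1–4 14] → take 1–4 (14); add 1.
The 4th edge added is 2–3.

2-3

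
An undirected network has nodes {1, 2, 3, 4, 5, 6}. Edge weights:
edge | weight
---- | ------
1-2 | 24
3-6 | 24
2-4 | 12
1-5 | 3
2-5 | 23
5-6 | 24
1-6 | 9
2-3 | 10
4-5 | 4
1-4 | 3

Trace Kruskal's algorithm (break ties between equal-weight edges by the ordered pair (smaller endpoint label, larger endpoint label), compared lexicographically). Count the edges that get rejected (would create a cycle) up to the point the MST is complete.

1

Sort edges by weight, then run Kruskal:
1-4 (3): add. Components now {1,4} {2} {3} {5} {6}
1-5 (3): add. Components now {1,4,5} {2} {3} {6}
4-5 (4): skip — 4 and 5 already connected.
1-6 (9): add. Components now {1,4,5,6} {2} {3}
2-3 (10): add. Components now {1,4,5,6} {2,3}
2-4 (12): add. Components now {1,2,3,4,5,6}
Edges rejected before the tree was complete: 1.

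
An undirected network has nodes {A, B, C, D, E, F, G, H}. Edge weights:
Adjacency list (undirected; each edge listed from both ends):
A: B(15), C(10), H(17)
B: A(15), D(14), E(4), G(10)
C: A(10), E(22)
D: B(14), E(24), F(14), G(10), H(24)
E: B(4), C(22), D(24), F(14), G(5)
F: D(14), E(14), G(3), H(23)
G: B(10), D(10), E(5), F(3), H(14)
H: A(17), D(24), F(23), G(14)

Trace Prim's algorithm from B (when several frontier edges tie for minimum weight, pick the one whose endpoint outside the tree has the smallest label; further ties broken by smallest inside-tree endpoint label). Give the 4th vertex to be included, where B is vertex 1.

F

Prim, starting at B.
Step 1: cheapest edge leaving the tree is B—E (4); add E.
Step 2: cheapest edge leaving the tree is E—G (5); add G.
Step 3: cheapest edge leaving the tree is F—G (3); add F.
Step 4: cheapest edge leaving the tree is D—G (10); add D.
Step 5: cheapest edge leaving the tree is G—H (14); add H.
Step 6: cheapest edge leaving the tree is A—B (15); add A.
Step 7: cheapest edge leaving the tree is A—C (10); add C.
Vertex order: B, E, G, F, D, H, A, C. The 4th vertex is F.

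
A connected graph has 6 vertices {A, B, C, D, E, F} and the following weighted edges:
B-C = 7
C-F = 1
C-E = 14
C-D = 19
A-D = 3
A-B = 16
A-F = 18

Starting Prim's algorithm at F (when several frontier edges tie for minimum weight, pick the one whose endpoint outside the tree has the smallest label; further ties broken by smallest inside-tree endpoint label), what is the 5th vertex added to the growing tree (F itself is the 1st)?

A

Prim, starting at F.
Step 1: frontier [C-F 1, A-F 18] → take C-F (1); add C.
Step 2: frontier [B-C 7, C-E 14, C-D 19, A-F 18] → take B-C (7); add B.
Step 3: frontier [A-B 16, C-E 14, C-D 19, A-F 18] → take C-E (14); add E.
Step 4: frontier [A-B 16, C-D 19, A-F 18] → take A-B (16); add A.
Step 5: frontier [A-D 3, C-D 19] → take A-D (3); add D.
Vertex order: F, C, B, E, A, D. The 5th vertex is A.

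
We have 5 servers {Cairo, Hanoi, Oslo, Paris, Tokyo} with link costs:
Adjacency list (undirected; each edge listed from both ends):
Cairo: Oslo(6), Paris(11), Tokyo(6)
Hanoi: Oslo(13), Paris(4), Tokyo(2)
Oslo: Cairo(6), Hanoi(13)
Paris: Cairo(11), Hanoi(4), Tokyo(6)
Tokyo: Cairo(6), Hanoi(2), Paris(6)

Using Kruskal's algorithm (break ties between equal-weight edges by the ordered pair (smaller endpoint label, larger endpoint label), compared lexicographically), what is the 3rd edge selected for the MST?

Cairo-Oslo

Sort edges by weight, then run Kruskal:
Hanoi Tokyo (2): add — endpoints in different components.
Hanoi Paris (4): add — endpoints in different components.
Cairo Oslo (6): add — endpoints in different components.
Cairo Tokyo (6): add — endpoints in different components.
The 3rd edge added is Cairo Oslo.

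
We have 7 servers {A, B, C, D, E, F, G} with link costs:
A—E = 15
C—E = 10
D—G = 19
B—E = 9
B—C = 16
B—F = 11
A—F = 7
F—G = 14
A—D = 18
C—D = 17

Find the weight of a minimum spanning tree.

Prim, starting at G.
Step 1: cheapest edge leaving the tree is F—G (14); add F.
Step 2: cheapest edge leaving the tree is A—F (7); add A.
Step 3: cheapest edge leaving the tree is B—F (11); add B.
Step 4: cheapest edge leaving the tree is B—E (9); add E.
Step 5: cheapest edge leaving the tree is C—E (10); add C.
Step 6: cheapest edge leaving the tree is C—D (17); add D.
MST edges: F—G, A—F, B—F, B—E, C—E, C—D; total weight 14+7+11+9+10+17 = 68.

68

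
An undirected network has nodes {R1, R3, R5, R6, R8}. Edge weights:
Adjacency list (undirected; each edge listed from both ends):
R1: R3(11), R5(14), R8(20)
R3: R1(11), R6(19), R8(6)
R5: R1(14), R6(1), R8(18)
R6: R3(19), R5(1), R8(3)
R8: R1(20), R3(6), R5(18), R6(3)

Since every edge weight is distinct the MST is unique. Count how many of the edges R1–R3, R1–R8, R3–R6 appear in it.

Kruskal's algorithm — process edges by increasing weight (ties by edge label):
R5–R6 (1): add — endpoints in different components.
R6–R8 (3): add — endpoints in different components.
R3–R8 (6): add — endpoints in different components.
R1–R3 (11): add — endpoints in different components.
MST edge set: {R5–R6, R6–R8, R3–R8, R1–R3}.
Of the listed edges, {R1–R3} are in the MST → 1.

1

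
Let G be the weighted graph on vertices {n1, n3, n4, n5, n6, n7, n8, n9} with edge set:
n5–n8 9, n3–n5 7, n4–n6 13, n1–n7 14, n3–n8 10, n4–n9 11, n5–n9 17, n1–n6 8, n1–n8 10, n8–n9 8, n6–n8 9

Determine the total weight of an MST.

66

Kruskal: consider edges lightest-first.
n3–n5 (7): add — endpoints in different components.
n1–n6 (8): add — endpoints in different components.
n8–n9 (8): add — endpoints in different components.
n5–n8 (9): add — endpoints in different components.
n6–n8 (9): add — endpoints in different components.
n1–n8 (10): skip — n1 and n8 already connected.
n3–n8 (10): skip — n8 and n3 already connected.
n4–n9 (11): add — endpoints in different components.
n4–n6 (13): skip — n4 and n6 already connected.
n1–n7 (14): add — endpoints in different components.
MST edges: n3–n5, n1–n6, n8–n9, n5–n8, n6–n8, n4–n9, n1–n7; total weight 7+8+8+9+9+11+14 = 66.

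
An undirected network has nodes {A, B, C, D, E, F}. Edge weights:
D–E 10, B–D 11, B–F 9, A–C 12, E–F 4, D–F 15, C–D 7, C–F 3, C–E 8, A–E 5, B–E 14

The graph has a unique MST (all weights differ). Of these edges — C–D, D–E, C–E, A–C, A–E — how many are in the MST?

Kruskal: consider edges lightest-first.
C–F (3): add. Components now {A} {B} {C,F} {D} {E}
E–F (4): add. Components now {A} {B} {C,E,F} {D}
A–E (5): add. Components now {A,C,E,F} {B} {D}
C–D (7): add. Components now {A,C,D,E,F} {B}
C–E (8): skip — C and E already connected.
B–F (9): add. Components now {A,B,C,D,E,F}
MST edge set: {C–F, E–F, A–E, C–D, B–F}.
Of the listed edges, {C–D, A–E} are in the MST → 2.

2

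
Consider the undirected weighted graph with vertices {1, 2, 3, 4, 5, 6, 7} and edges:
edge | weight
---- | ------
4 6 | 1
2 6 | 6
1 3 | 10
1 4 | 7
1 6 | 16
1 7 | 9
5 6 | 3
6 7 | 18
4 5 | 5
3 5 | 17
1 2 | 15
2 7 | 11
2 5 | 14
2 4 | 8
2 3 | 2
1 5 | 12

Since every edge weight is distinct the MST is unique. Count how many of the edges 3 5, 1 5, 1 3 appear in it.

Kruskal: consider edges lightest-first.
4 6 (1): add. Components now {1} {2} {3} {4,6} {5} {7}
2 3 (2): add. Components now {1} {2,3} {4,6} {5} {7}
5 6 (3): add. Components now {1} {2,3} {4,5,6} {7}
4 5 (5): skip — 4 and 5 already connected.
2 6 (6): add. Components now {1} {2,3,4,5,6} {7}
1 4 (7): add. Components now {1,2,3,4,5,6} {7}
2 4 (8): skip — 2 and 4 already connected.
1 7 (9): add. Components now {1,2,3,4,5,6,7}
MST edge set: {4 6, 2 3, 5 6, 2 6, 1 4, 1 7}.
Of the listed edges, {} are in the MST → 0.

0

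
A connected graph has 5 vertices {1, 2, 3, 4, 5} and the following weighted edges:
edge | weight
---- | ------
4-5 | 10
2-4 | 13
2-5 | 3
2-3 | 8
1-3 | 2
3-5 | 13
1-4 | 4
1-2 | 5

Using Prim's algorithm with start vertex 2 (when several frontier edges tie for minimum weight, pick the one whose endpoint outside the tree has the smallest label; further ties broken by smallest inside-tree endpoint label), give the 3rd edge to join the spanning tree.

Grow the tree from 2 using Prim:
Step 1: cheapest edge leaving the tree is 2-5 (3); add 5.
Step 2: cheapest edge leaving the tree is 1-2 (5); add 1.
Step 3: cheapest edge leaving the tree is 1-3 (2); add 3.
Step 4: cheapest edge leaving the tree is 1-4 (4); add 4.
The 3rd edge added is 1-3.

1-3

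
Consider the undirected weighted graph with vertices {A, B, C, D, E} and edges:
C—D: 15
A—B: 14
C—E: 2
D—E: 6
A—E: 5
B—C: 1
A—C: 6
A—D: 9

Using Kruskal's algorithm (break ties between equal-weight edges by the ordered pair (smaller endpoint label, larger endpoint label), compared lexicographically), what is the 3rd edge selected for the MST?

Sort edges by weight, then run Kruskal:
B—C (1): add. Components now {A} {B,C} {D} {E}
C—E (2): add. Components now {A} {B,C,E} {D}
A—E (5): add. Components now {A,B,C,E} {D}
A—C (6): skip — A and C already connected.
D—E (6): add. Components now {A,B,C,D,E}
The 3rd edge added is A—E.

A-E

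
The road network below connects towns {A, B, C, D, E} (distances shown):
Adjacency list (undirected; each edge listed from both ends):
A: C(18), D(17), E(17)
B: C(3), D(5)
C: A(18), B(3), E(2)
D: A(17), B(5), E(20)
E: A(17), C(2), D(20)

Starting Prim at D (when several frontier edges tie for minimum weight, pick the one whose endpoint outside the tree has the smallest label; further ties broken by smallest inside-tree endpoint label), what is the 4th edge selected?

A-D

Grow the tree from D using Prim:
Step 1: cheapest edge leaving the tree is B—D (5); add B.
Step 2: cheapest edge leaving the tree is B—C (3); add C.
Step 3: cheapest edge leaving the tree is C—E (2); add E.
Step 4: cheapest edge leaving the tree is A—D (17); add A.
The 4th edge added is A—D.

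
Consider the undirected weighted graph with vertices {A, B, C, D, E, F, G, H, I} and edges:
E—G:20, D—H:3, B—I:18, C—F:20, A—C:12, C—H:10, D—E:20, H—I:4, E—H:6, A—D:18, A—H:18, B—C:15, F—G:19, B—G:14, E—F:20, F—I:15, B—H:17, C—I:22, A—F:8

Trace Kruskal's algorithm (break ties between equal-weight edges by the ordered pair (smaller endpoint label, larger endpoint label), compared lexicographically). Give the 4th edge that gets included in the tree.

Sort edges by weight, then run Kruskal:
D—H (3): add — endpoints in different components.
H—I (4): add — endpoints in different components.
E—H (6): add — endpoints in different components.
A—F (8): add — endpoints in different components.
C—H (10): add — endpoints in different components.
A—C (12): add — endpoints in different components.
B—G (14): add — endpoints in different components.
B—C (15): add — endpoints in different components.
The 4th edge added is A—F.

A-F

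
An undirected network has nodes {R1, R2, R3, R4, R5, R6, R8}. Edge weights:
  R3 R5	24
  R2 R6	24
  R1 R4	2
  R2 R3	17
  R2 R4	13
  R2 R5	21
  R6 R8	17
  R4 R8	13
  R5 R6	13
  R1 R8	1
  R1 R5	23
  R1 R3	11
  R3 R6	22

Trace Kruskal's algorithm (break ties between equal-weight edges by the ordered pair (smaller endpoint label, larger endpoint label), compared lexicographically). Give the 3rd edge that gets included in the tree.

R1-R3

Kruskal's algorithm — process edges by increasing weight (ties by edge label):
R1 R8 (1): add. Components now {R1,R8} {R4} {R2} {R3} {R6} {R5}
R1 R4 (2): add. Components now {R1,R4,R8} {R2} {R3} {R6} {R5}
R1 R3 (11): add. Components now {R1,R3,R4,R8} {R2} {R6} {R5}
R2 R4 (13): add. Components now {R1,R2,R3,R4,R8} {R6} {R5}
R4 R8 (13): skip — R8 and R4 already connected.
R5 R6 (13): add. Components now {R1,R2,R3,R4,R8} {R5,R6}
R2 R3 (17): skip — R2 and R3 already connected.
R6 R8 (17): add. Components now {R1,R2,R3,R4,R5,R6,R8}
The 3rd edge added is R1 R3.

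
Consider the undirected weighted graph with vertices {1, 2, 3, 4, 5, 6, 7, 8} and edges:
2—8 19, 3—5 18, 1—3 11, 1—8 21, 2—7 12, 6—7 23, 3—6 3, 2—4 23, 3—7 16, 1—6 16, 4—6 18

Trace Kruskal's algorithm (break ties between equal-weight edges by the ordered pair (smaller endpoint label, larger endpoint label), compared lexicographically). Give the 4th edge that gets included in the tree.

Kruskal: consider edges lightest-first.
3—6 (3): add — endpoints in different components.
1—3 (11): add — endpoints in different components.
2—7 (12): add — endpoints in different components.
1—6 (16): skip — 1 and 6 already connected.
3—7 (16): add — endpoints in different components.
3—5 (18): add — endpoints in different components.
4—6 (18): add — endpoints in different components.
2—8 (19): add — endpoints in different components.
The 4th edge added is 3—7.

3-7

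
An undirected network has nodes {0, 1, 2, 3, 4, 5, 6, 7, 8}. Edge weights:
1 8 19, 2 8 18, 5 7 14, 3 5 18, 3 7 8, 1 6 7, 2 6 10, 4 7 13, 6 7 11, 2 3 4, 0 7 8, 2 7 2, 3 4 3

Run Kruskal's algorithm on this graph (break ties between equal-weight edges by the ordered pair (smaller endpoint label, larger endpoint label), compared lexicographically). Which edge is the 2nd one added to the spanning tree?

3-4

Sort edges by weight, then run Kruskal:
2 7 (2): add — endpoints in different components.
3 4 (3): add — endpoints in different components.
2 3 (4): add — endpoints in different components.
1 6 (7): add — endpoints in different components.
0 7 (8): add — endpoints in different components.
3 7 (8): skip — 3 and 7 already connected.
2 6 (10): add — endpoints in different components.
6 7 (11): skip — 6 and 7 already connected.
4 7 (13): skip — 4 and 7 already connected.
5 7 (14): add — endpoints in different components.
2 8 (18): add — endpoints in different components.
The 2nd edge added is 3 4.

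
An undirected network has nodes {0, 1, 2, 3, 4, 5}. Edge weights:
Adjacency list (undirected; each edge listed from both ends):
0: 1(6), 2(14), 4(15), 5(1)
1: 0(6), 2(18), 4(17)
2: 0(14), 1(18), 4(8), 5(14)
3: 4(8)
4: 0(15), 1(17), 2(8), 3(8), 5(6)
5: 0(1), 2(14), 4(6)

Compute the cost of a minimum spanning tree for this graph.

Prim, starting at 4.
Step 1: frontier [4—5 6, 2—4 8, 3—4 8, 0—4 15, 1—4 17] → take 4—5 (6); add 5.
Step 2: frontier [2—4 8, 3—4 8, 0—4 15, 1—4 17, 0—5 1, 2—5 14] → take 0—5 (1); add 0.
Step 3: frontier [0—1 6, 0—2 14, 2—4 8, 3—4 8, 1—4 17, 2—5 14] → take 0—1 (6); add 1.
Step 4: frontier [0—2 14, 1—2 18, 2—4 8, 3—4 8, 2—5 14] → take 2—4 (8); add 2.
Step 5: frontier [3—4 8] → take 3—4 (8); add 3.
MST edges: 4—5, 0—5, 0—1, 2—4, 3—4; total weight 6+1+6+8+8 = 29.

29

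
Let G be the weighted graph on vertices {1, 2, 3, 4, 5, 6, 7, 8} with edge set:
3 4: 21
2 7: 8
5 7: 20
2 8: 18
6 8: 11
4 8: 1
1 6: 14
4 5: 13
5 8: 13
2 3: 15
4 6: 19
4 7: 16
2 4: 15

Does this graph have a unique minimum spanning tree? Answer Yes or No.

No

Sort edges by weight, then run Kruskal:
4 8 (1): add — endpoints in different components.
2 7 (8): add — endpoints in different components.
6 8 (11): add — endpoints in different components.
4 5 (13): add — endpoints in different components.
5 8 (13): skip — 5 and 8 already connected.
1 6 (14): add — endpoints in different components.
2 3 (15): add — endpoints in different components.
2 4 (15): add — endpoints in different components.
Non-tree edge 5 8 has weight 13, equal to the heaviest edge on its tree cycle — swapping gives another MST of the same weight. Not unique.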